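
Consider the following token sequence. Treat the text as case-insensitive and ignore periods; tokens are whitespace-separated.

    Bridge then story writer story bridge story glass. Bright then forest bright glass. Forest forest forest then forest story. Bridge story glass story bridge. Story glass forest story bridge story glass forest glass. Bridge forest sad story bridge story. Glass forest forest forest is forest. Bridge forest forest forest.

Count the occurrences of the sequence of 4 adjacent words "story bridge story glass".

5

Scanning the 46 overlapping 4-gram windows for "story bridge story glass":
  position 5–8: story bridge story glass
  position 19–22: story bridge story glass
  position 23–26: story bridge story glass
  position 28–31: story bridge story glass
  position 37–40: story bridge story glass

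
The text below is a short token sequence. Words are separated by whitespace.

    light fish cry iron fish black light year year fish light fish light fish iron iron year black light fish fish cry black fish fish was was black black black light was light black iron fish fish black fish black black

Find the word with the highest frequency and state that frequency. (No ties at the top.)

Unigram frequencies (highest first):
  fish: 12
  black: 10
  light: 7
  iron: 4
  year: 3
  was: 3
  … (1 more, each ≤ 2)

"fish", 12 times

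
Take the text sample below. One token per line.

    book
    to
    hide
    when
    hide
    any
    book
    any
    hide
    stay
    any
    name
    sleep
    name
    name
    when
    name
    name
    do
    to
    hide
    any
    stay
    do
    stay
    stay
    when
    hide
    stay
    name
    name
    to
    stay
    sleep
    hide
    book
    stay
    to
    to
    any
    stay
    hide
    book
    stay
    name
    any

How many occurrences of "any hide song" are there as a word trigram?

Scanning the 44 overlapping trigram windows for "any hide song":
  (none found)

0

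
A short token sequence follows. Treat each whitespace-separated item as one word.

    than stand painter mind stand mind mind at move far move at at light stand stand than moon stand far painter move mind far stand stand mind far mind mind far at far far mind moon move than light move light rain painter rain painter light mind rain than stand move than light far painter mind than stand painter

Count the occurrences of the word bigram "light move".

1

Scanning the 58 overlapping bigram windows for "light move":
  position 39–40: light move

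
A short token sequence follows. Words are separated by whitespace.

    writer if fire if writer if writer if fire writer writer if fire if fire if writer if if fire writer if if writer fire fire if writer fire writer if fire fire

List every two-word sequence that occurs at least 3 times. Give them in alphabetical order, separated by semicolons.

Bigram counts meeting the condition (at least 3 times):
  fire if: 4
  fire writer: 3
  if fire: 6
  if writer: 5
  writer if: 7

fire if; fire writer; if fire; if writer; writer if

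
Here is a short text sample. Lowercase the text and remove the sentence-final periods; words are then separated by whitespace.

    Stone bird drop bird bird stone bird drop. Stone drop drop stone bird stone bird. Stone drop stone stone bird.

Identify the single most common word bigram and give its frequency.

Bigram frequencies (highest first):
  stone bird: 5
  bird stone: 3
  drop stone: 3
  bird drop: 2
  stone drop: 2
  drop bird: 1
  … (3 more, each ≤ 1)

"stone bird", 5 times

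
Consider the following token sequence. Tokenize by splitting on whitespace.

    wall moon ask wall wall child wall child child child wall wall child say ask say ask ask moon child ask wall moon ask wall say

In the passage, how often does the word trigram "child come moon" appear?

Scanning the 24 overlapping trigram windows for "child come moon":
  (none found)

0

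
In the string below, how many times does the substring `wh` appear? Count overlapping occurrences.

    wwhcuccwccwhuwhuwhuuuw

4

Sliding a length-2 window over the 22 characters (21 positions):
  position 2–3: wh
  position 11–12: wh
  position 14–15: wh
  position 17–18: wh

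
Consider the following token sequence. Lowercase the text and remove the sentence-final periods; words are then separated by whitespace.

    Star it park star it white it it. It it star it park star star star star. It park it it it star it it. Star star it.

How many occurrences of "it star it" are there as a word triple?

Scanning the 26 overlapping trigram windows for "it star it":
  position 10–12: it star it
  position 22–24: it star it

2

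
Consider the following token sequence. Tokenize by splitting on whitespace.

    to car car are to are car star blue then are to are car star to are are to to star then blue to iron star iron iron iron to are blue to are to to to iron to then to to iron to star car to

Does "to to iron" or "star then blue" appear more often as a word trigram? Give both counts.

"to to iron": 2 occurrences
"star then blue": 1 occurrence

"to to iron" (2 vs 1)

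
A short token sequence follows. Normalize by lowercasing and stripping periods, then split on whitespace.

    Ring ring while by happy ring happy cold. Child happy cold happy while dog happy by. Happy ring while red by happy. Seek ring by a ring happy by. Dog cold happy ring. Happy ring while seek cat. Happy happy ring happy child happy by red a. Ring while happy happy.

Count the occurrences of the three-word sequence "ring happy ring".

1

Scanning the 49 overlapping trigram windows for "ring happy ring":
  position 33–35: ring happy ring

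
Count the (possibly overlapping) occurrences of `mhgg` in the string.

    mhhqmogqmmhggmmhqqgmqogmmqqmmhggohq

Sliding a length-4 window over the 35 characters (32 positions):
  position 10–13: mhgg
  position 29–32: mhgg

2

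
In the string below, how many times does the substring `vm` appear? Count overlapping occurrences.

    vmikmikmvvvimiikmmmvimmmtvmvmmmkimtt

3

Sliding a length-2 window over the 36 characters (35 positions):
  position 1–2: vm
  position 26–27: vm
  position 28–29: vm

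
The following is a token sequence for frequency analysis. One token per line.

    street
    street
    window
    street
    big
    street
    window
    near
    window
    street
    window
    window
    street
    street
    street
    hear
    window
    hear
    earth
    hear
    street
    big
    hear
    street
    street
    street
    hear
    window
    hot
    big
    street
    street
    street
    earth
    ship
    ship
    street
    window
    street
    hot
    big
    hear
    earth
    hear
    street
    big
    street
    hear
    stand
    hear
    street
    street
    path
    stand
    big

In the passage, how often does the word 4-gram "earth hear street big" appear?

2

Scanning the 52 overlapping 4-gram windows for "earth hear street big":
  position 19–22: earth hear street big
  position 43–46: earth hear street big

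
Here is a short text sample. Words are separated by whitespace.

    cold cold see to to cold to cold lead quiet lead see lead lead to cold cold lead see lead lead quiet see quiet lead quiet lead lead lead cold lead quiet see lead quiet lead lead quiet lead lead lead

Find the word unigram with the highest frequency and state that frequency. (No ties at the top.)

Unigram frequencies (highest first):
  lead: 18
  cold: 7
  quiet: 7
  see: 5
  to: 4

"lead", 18 times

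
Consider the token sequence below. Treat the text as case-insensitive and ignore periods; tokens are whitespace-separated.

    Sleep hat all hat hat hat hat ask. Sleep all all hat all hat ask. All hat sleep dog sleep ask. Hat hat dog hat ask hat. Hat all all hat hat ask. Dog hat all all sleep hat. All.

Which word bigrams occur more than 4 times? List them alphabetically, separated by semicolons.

Bigram counts meeting the condition (more than 4 times):
  all hat: 5
  hat all: 5
  hat hat: 6

all hat; hat all; hat hat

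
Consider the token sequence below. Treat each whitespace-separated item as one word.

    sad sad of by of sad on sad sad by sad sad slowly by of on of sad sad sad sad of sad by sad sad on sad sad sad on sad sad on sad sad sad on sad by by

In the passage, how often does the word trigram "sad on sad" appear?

5

Scanning the 39 overlapping trigram windows for "sad on sad":
  position 6–8: sad on sad
  position 26–28: sad on sad
  position 30–32: sad on sad
  position 33–35: sad on sad
  position 37–39: sad on sad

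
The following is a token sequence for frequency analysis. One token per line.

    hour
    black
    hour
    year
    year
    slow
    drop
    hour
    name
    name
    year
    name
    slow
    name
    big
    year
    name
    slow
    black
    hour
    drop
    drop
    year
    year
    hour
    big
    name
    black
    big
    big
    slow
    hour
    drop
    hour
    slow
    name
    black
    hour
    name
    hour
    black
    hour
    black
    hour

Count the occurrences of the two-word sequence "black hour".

Scanning the 43 overlapping bigram windows for "black hour":
  position 2–3: black hour
  position 19–20: black hour
  position 37–38: black hour
  position 41–42: black hour
  position 43–44: black hour

5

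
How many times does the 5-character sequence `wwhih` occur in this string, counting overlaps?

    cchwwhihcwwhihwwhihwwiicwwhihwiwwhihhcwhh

5

Sliding a length-5 window over the 41 characters (37 positions):
  position 4–8: wwhih
  position 10–14: wwhih
  position 15–19: wwhih
  position 25–29: wwhih
  position 32–36: wwhih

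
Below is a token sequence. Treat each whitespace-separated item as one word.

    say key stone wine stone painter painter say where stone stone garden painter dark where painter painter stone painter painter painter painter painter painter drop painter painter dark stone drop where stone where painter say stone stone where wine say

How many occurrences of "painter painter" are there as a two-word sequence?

8

Scanning the 39 overlapping bigram windows for "painter painter":
  position 6–7: painter painter
  position 16–17: painter painter
  position 19–20: painter painter
  position 20–21: painter painter
  position 21–22: painter painter
  position 22–23: painter painter
  position 23–24: painter painter
  position 26–27: painter painter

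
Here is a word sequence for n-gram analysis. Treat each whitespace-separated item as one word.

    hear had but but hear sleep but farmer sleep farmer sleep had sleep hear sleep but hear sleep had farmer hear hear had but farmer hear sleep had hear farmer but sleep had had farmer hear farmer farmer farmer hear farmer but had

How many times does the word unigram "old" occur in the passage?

Scanning the 43 tokens for "old":
  (none found)

0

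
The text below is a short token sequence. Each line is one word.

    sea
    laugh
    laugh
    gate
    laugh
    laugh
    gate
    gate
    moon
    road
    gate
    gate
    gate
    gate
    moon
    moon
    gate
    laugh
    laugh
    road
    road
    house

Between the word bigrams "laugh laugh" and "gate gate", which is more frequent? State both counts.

"gate gate" (4 vs 3)

"laugh laugh": 3 occurrences
"gate gate": 4 occurrences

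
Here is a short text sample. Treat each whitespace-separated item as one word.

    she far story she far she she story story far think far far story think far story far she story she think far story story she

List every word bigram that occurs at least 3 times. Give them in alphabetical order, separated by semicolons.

Bigram counts meeting the condition (at least 3 times):
  far story: 4
  story she: 3
  think far: 3

far story; story she; think far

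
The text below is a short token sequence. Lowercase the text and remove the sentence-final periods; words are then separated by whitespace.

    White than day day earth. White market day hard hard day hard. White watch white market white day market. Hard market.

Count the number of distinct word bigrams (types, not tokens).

18

21 tokens → 20 bigram windows in total.
Repeated bigrams (each contributes count−1 duplicates):
  day hard: 2
  white market: 2
2 duplicate windows → 20 − 2 = 18 distinct.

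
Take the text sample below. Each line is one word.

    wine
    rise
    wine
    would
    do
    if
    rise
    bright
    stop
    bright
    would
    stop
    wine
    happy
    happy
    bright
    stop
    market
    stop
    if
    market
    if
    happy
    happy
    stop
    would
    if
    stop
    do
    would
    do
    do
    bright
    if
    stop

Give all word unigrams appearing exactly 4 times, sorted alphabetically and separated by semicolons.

Unigram counts meeting the condition (exactly 4 times):
  bright: 4
  do: 4
  happy: 4
  would: 4

bright; do; happy; would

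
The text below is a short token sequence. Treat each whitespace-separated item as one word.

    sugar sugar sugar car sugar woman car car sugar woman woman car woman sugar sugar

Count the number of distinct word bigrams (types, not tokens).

9

15 tokens → 14 bigram windows in total.
Repeated bigrams (each contributes count−1 duplicates):
  sugar sugar: 3
  car sugar: 2
  sugar woman: 2
  woman car: 2
5 duplicate windows → 14 − 5 = 9 distinct.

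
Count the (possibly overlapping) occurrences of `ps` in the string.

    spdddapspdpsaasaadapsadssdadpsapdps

Sliding a length-2 window over the 35 characters (34 positions):
  position 7–8: ps
  position 11–12: ps
  position 20–21: ps
  position 29–30: ps
  position 34–35: ps

5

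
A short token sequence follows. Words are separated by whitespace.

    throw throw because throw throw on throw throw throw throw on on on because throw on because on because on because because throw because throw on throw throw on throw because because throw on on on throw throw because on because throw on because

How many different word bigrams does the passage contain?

44 tokens → 43 bigram windows in total.
Repeated bigrams (each contributes count−1 duplicates):
  throw on: 7
  throw throw: 7
  because throw: 6
  on because: 6
  on on: 4
  on throw: 4
  throw because: 4
  because on: 3
  … (1 more repeated)
34 duplicate windows → 43 − 34 = 9 distinct.

9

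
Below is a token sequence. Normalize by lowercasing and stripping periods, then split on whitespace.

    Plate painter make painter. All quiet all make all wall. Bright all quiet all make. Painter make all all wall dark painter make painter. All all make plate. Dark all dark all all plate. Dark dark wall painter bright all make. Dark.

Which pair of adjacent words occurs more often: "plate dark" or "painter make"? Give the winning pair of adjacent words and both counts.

"plate dark": 2 occurrences
"painter make": 3 occurrences

"painter make" (3 vs 2)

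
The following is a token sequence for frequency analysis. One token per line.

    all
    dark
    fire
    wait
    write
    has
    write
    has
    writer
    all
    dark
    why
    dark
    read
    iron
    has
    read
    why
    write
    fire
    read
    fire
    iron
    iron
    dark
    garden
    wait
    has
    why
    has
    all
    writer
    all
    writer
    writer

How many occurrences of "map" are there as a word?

0

Scanning the 35 tokens for "map":
  (none found)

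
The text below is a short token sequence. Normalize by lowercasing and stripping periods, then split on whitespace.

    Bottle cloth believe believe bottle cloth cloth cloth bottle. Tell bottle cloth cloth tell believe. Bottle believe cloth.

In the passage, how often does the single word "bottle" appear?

5

Scanning the 18 tokens for "bottle":
  position 1: bottle
  position 5: bottle
  position 9: bottle
  position 11: bottle
  position 16: bottle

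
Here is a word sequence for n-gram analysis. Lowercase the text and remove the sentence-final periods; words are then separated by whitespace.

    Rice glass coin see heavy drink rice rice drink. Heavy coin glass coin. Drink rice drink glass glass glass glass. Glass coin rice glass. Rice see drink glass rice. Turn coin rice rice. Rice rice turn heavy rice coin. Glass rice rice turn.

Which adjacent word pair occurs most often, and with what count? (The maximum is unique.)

"rice rice", 5 times

Bigram frequencies (highest first):
  rice rice: 5
  glass glass: 4
  glass coin: 3
  glass rice: 3
  rice turn: 3
  rice glass: 2
  … (17 more, each ≤ 2)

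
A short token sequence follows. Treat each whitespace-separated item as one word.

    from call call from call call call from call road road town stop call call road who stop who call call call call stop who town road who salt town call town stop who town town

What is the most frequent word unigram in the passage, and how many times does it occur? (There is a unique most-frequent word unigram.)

Unigram frequencies (highest first):
  call: 13
  town: 6
  who: 5
  road: 4
  stop: 4
  from: 3
  … (1 more, each ≤ 1)

"call", 13 times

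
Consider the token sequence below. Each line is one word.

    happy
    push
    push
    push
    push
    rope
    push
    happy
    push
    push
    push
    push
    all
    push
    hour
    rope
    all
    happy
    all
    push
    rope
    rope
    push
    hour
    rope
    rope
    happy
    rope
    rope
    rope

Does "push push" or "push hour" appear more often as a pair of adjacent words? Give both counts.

"push push" (6 vs 2)

"push push": 6 occurrences
"push hour": 2 occurrences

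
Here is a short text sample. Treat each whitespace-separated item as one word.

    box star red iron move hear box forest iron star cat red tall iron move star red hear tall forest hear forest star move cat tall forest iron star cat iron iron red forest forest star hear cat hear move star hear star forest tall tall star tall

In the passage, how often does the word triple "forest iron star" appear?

2

Scanning the 46 overlapping trigram windows for "forest iron star":
  position 8–10: forest iron star
  position 27–29: forest iron star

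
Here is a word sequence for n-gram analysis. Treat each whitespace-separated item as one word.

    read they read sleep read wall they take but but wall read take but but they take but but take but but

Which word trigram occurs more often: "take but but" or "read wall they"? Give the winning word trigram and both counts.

"take but but": 4 occurrences
"read wall they": 1 occurrence

"take but but" (4 vs 1)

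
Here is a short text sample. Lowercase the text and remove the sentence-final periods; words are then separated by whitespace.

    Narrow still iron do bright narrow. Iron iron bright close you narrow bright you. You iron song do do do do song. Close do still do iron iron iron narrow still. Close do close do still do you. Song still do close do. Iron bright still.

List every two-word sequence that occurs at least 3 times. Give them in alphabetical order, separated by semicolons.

close do; do do; iron iron; still do

Bigram counts meeting the condition (at least 3 times):
  close do: 4
  do do: 3
  iron iron: 3
  still do: 3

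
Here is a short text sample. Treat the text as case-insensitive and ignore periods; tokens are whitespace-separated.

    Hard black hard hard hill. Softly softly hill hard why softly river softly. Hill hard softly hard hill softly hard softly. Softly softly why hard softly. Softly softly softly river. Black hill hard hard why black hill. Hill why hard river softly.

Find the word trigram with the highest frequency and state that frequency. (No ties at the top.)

"softly softly softly", 3 times

Trigram frequencies (highest first):
  softly softly softly: 3
  hard hill softly: 2
  softly hill hard: 2
  hard softly softly: 2
  hard black hard: 1
  black hard hard: 1
  … (29 more, each ≤ 1)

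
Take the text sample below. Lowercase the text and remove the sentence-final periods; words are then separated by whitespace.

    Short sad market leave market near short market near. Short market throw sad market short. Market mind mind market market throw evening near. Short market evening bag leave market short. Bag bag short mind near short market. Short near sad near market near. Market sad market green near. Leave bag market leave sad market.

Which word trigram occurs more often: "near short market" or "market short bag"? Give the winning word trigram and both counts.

"near short market": 4 occurrences
"market short bag": 1 occurrence

"near short market" (4 vs 1)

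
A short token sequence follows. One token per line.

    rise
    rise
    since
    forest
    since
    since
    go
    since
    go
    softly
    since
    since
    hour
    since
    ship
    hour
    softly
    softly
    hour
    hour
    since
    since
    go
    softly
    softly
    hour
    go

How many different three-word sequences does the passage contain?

27 tokens → 25 trigram windows in total.
Repeated trigrams (each contributes count−1 duplicates):
  since go softly: 2
  since since go: 2
  softly softly hour: 2
3 duplicate windows → 25 − 3 = 22 distinct.

22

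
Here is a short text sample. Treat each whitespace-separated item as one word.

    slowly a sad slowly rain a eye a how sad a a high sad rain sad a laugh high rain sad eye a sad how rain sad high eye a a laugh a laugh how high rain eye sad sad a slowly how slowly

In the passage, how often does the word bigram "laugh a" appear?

Scanning the 43 overlapping bigram windows for "laugh a":
  position 32–33: laugh a

1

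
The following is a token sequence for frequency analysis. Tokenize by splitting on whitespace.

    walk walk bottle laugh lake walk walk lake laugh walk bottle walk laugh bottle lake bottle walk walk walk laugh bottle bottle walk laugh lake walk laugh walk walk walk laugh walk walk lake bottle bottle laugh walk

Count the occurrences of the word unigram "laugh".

8

Scanning the 38 tokens for "laugh":
  position 4: laugh
  position 9: laugh
  position 13: laugh
  position 20: laugh
  position 24: laugh
  position 27: laugh
  position 31: laugh
  position 37: laugh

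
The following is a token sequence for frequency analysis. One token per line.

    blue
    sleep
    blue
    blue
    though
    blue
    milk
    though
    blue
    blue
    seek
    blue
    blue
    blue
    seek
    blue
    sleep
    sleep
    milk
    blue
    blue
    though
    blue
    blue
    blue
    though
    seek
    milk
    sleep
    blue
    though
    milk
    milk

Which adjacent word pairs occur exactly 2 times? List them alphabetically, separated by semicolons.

Bigram counts meeting the condition (exactly 2 times):
  blue seek: 2
  blue sleep: 2
  seek blue: 2
  sleep blue: 2

blue seek; blue sleep; seek blue; sleep blue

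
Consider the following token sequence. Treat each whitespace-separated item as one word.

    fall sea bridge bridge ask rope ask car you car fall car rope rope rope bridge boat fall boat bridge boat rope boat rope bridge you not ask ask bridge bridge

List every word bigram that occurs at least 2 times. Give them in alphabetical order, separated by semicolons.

boat rope; bridge boat; bridge bridge; rope bridge; rope rope

Bigram counts meeting the condition (at least 2 times):
  boat rope: 2
  bridge boat: 2
  bridge bridge: 2
  rope bridge: 2
  rope rope: 2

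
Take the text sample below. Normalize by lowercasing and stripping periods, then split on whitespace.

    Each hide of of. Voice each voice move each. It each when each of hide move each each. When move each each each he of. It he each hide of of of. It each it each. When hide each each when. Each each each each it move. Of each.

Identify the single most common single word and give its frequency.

Unigram frequencies (highest first):
  each: 20
  of: 8
  it: 5
  hide: 4
  move: 4
  when: 4
  … (2 more, each ≤ 2)

"each", 20 times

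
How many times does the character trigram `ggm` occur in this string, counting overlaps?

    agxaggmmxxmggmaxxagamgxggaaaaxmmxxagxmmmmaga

2

Sliding a length-3 window over the 44 characters (42 positions):
  position 5–7: ggm
  position 12–14: ggm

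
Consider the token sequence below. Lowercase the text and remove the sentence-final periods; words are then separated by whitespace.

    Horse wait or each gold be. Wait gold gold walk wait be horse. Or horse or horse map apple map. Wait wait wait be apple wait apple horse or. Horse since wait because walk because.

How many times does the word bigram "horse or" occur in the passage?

Scanning the 34 overlapping bigram windows for "horse or":
  position 13–14: horse or
  position 15–16: horse or
  position 28–29: horse or

3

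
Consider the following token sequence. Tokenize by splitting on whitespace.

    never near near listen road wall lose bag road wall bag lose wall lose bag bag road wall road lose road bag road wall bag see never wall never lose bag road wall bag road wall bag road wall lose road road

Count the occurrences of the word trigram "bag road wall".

Scanning the 40 overlapping trigram windows for "bag road wall":
  position 8–10: bag road wall
  position 16–18: bag road wall
  position 22–24: bag road wall
  position 31–33: bag road wall
  position 34–36: bag road wall
  position 37–39: bag road wall

6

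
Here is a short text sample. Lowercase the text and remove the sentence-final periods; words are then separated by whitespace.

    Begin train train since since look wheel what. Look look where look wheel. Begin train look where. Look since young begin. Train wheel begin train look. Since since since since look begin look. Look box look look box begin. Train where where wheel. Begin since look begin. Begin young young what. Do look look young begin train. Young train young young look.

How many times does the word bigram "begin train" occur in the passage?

6

Scanning the 61 overlapping bigram windows for "begin train":
  position 1–2: begin train
  position 14–15: begin train
  position 21–22: begin train
  position 24–25: begin train
  position 39–40: begin train
  position 56–57: begin train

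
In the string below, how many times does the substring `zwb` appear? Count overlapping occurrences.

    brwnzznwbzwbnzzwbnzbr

2

Sliding a length-3 window over the 21 characters (19 positions):
  position 10–12: zwb
  position 15–17: zwb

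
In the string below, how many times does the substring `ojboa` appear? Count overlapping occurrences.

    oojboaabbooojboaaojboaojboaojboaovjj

Sliding a length-5 window over the 36 characters (32 positions):
  position 2–6: ojboa
  position 12–16: ojboa
  position 18–22: ojboa
  position 23–27: ojboa
  position 28–32: ojboa

5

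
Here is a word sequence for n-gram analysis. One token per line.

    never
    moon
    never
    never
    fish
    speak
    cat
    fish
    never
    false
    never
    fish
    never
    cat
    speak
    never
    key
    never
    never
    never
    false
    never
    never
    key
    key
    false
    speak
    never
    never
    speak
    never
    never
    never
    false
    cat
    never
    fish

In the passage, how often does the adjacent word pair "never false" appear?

3

Scanning the 36 overlapping bigram windows for "never false":
  position 9–10: never false
  position 20–21: never false
  position 33–34: never false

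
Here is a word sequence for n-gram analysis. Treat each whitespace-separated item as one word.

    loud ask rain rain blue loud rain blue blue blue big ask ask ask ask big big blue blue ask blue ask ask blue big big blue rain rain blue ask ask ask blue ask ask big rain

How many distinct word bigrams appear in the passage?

38 tokens → 37 bigram windows in total.
Repeated bigrams (each contributes count−1 duplicates):
  ask ask: 7
  blue ask: 4
  ask blue: 3
  blue blue: 3
  rain blue: 3
  ask big: 2
  big big: 2
  big blue: 2
  … (2 more repeated)
20 duplicate windows → 37 − 20 = 17 distinct.

17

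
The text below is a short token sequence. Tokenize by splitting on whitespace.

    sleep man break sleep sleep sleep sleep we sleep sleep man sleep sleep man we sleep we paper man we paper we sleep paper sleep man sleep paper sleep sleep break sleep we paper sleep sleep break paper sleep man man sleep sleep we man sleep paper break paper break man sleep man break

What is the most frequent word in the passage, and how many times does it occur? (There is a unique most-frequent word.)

"sleep", 23 times

Unigram frequencies (highest first):
  sleep: 23
  man: 10
  paper: 8
  we: 7
  break: 6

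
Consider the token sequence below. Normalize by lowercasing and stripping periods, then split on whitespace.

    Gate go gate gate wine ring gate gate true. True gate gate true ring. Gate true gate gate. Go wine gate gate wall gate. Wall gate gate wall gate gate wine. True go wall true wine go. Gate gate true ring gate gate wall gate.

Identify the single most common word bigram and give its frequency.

"gate gate", 9 times

Bigram frequencies (highest first):
  gate gate: 9
  gate true: 4
  gate wall: 4
  wall gate: 4
  ring gate: 3
  gate go: 2
  … (14 more, each ≤ 2)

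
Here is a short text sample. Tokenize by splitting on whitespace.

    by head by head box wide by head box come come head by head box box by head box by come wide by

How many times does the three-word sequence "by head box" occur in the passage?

4

Scanning the 21 overlapping trigram windows for "by head box":
  position 3–5: by head box
  position 7–9: by head box
  position 13–15: by head box
  position 17–19: by head box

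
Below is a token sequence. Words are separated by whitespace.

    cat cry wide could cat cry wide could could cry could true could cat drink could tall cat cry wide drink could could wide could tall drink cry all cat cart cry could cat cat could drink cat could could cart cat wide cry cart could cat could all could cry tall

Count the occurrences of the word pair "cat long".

Scanning the 51 overlapping bigram windows for "cat long":
  (none found)

0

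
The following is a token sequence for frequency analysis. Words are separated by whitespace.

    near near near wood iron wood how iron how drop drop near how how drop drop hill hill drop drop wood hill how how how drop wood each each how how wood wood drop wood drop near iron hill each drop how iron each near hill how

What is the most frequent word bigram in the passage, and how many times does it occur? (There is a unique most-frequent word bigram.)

"how how", 4 times

Bigram frequencies (highest first):
  how how: 4
  how drop: 3
  drop drop: 3
  drop wood: 3
  near near: 2
  how iron: 2
  … (26 more, each ≤ 2)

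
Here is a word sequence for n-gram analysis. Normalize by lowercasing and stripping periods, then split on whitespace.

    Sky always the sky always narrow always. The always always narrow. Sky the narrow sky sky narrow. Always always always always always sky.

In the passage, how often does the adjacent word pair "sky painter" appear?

Scanning the 22 overlapping bigram windows for "sky painter":
  (none found)

0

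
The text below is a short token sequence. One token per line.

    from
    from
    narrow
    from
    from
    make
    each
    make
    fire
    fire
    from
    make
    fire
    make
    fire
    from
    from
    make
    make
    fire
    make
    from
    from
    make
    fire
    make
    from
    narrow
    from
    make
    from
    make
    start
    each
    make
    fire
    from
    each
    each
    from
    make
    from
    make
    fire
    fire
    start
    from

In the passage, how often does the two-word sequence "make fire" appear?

7

Scanning the 46 overlapping bigram windows for "make fire":
  position 8–9: make fire
  position 12–13: make fire
  position 14–15: make fire
  position 19–20: make fire
  position 24–25: make fire
  position 35–36: make fire
  position 43–44: make fire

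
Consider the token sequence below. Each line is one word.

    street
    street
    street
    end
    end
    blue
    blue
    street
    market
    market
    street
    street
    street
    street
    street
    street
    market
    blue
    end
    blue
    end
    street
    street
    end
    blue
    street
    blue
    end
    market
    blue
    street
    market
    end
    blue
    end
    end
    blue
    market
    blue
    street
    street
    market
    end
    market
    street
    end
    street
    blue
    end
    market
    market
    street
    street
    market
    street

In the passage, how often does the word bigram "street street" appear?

10

Scanning the 54 overlapping bigram windows for "street street":
  position 1–2: street street
  position 2–3: street street
  position 11–12: street street
  position 12–13: street street
  position 13–14: street street
  position 14–15: street street
  position 15–16: street street
  position 22–23: street street
  position 40–41: street street
  position 52–53: street street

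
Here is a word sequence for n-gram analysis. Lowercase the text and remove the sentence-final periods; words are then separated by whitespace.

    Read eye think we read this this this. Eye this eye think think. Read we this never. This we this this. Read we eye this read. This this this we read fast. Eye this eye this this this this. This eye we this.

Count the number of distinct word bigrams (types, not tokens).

43 tokens → 42 bigram windows in total.
Repeated bigrams (each contributes count−1 duplicates):
  this this: 9
  eye this: 4
  this eye: 4
  we this: 3
  eye think: 2
  read this: 2
  read we: 2
  this read: 2
  … (2 more repeated)
22 duplicate windows → 42 − 22 = 20 distinct.

20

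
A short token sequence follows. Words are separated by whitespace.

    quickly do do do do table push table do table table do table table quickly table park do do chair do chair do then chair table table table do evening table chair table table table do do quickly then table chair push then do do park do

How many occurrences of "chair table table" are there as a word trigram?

2

Scanning the 45 overlapping trigram windows for "chair table table":
  position 25–27: chair table table
  position 32–34: chair table table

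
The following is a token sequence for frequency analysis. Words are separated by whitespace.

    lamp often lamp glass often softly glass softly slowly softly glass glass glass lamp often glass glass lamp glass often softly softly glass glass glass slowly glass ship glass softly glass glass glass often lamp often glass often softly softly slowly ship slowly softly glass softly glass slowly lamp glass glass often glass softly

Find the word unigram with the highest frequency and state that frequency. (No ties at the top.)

Unigram frequencies (highest first):
  glass: 22
  softly: 11
  often: 8
  lamp: 6
  slowly: 5
  ship: 2

"glass", 22 times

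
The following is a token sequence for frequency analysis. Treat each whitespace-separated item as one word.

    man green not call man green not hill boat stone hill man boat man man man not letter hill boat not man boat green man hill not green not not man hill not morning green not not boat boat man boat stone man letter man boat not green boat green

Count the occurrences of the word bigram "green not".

4

Scanning the 49 overlapping bigram windows for "green not":
  position 2–3: green not
  position 6–7: green not
  position 28–29: green not
  position 35–36: green not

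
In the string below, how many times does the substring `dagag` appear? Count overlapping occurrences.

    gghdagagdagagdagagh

Sliding a length-5 window over the 19 characters (15 positions):
  position 4–8: dagag
  position 9–13: dagag
  position 14–18: dagag

3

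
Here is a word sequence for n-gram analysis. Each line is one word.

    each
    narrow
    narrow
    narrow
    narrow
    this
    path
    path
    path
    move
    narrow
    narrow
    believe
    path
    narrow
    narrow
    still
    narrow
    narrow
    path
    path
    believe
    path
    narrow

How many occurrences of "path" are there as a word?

Scanning the 24 tokens for "path":
  position 7: path
  position 8: path
  position 9: path
  position 14: path
  position 20: path
  position 21: path
  position 23: path

7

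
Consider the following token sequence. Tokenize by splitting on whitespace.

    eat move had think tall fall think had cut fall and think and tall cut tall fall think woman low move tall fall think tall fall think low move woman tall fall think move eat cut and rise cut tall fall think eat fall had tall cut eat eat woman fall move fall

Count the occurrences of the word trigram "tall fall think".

6

Scanning the 51 overlapping trigram windows for "tall fall think":
  position 5–7: tall fall think
  position 16–18: tall fall think
  position 22–24: tall fall think
  position 25–27: tall fall think
  position 31–33: tall fall think
  position 40–42: tall fall think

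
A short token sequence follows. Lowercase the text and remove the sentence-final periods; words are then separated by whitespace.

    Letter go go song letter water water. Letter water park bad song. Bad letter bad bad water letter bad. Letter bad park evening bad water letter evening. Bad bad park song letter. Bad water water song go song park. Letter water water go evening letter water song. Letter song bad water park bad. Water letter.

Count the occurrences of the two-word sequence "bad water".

Scanning the 54 overlapping bigram windows for "bad water":
  position 16–17: bad water
  position 24–25: bad water
  position 33–34: bad water
  position 50–51: bad water
  position 53–54: bad water

5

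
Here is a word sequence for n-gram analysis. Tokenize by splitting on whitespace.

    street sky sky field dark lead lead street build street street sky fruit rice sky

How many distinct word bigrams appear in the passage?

15 tokens → 14 bigram windows in total.
Repeated bigrams (each contributes count−1 duplicates):
  street sky: 2
1 duplicate windows → 14 − 1 = 13 distinct.

13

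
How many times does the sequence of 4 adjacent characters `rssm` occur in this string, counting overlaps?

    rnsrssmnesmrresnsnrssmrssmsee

Sliding a length-4 window over the 29 characters (26 positions):
  position 4–7: rssm
  position 19–22: rssm
  position 23–26: rssm

3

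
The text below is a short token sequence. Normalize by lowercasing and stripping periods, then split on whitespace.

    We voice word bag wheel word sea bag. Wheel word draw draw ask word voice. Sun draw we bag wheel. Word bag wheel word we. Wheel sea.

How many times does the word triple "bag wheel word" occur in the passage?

Scanning the 25 overlapping trigram windows for "bag wheel word":
  position 4–6: bag wheel word
  position 8–10: bag wheel word
  position 19–21: bag wheel word
  position 22–24: bag wheel word

4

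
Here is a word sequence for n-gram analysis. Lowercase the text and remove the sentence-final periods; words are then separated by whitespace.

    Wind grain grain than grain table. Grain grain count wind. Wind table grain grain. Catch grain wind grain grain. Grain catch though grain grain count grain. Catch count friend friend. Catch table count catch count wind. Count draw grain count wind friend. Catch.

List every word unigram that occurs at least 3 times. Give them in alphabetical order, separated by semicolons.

catch; count; friend; grain; table; wind

Unigram counts meeting the condition (at least 3 times):
  catch: 6
  count: 7
  friend: 3
  grain: 15
  table: 3
  wind: 6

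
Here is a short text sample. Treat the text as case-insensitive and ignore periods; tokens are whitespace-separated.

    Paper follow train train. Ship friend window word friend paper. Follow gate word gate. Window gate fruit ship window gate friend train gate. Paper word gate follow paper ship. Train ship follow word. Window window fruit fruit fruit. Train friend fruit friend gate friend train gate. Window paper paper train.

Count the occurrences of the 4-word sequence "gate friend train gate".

2

Scanning the 47 overlapping 4-gram windows for "gate friend train gate":
  position 20–23: gate friend train gate
  position 43–46: gate friend train gate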